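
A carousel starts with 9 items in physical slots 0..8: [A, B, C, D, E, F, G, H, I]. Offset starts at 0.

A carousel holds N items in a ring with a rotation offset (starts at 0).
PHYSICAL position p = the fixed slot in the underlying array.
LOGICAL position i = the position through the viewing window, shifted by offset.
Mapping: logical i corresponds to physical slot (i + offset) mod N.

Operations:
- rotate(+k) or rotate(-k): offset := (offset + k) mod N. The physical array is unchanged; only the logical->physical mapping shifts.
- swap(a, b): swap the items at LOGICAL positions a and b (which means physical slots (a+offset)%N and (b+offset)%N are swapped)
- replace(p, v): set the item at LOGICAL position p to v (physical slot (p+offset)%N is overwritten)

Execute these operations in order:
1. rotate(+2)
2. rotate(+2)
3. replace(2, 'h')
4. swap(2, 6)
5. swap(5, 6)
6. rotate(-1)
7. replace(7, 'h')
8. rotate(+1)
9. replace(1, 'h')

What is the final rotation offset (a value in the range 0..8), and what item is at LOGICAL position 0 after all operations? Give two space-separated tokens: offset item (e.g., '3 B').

Answer: 4 E

Derivation:
After op 1 (rotate(+2)): offset=2, physical=[A,B,C,D,E,F,G,H,I], logical=[C,D,E,F,G,H,I,A,B]
After op 2 (rotate(+2)): offset=4, physical=[A,B,C,D,E,F,G,H,I], logical=[E,F,G,H,I,A,B,C,D]
After op 3 (replace(2, 'h')): offset=4, physical=[A,B,C,D,E,F,h,H,I], logical=[E,F,h,H,I,A,B,C,D]
After op 4 (swap(2, 6)): offset=4, physical=[A,h,C,D,E,F,B,H,I], logical=[E,F,B,H,I,A,h,C,D]
After op 5 (swap(5, 6)): offset=4, physical=[h,A,C,D,E,F,B,H,I], logical=[E,F,B,H,I,h,A,C,D]
After op 6 (rotate(-1)): offset=3, physical=[h,A,C,D,E,F,B,H,I], logical=[D,E,F,B,H,I,h,A,C]
After op 7 (replace(7, 'h')): offset=3, physical=[h,h,C,D,E,F,B,H,I], logical=[D,E,F,B,H,I,h,h,C]
After op 8 (rotate(+1)): offset=4, physical=[h,h,C,D,E,F,B,H,I], logical=[E,F,B,H,I,h,h,C,D]
After op 9 (replace(1, 'h')): offset=4, physical=[h,h,C,D,E,h,B,H,I], logical=[E,h,B,H,I,h,h,C,D]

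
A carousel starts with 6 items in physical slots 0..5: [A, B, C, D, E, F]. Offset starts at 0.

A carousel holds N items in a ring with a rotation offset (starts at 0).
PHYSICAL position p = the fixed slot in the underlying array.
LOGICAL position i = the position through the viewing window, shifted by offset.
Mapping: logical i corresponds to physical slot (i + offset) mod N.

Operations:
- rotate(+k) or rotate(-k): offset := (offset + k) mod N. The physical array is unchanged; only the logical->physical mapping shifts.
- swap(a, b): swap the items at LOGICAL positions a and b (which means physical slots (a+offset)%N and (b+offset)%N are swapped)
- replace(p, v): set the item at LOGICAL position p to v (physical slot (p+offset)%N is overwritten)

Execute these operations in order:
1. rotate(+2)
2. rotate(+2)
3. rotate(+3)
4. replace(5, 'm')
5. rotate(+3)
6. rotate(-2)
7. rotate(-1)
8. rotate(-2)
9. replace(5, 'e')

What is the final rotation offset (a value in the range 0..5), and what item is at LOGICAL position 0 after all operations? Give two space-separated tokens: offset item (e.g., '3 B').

Answer: 5 F

Derivation:
After op 1 (rotate(+2)): offset=2, physical=[A,B,C,D,E,F], logical=[C,D,E,F,A,B]
After op 2 (rotate(+2)): offset=4, physical=[A,B,C,D,E,F], logical=[E,F,A,B,C,D]
After op 3 (rotate(+3)): offset=1, physical=[A,B,C,D,E,F], logical=[B,C,D,E,F,A]
After op 4 (replace(5, 'm')): offset=1, physical=[m,B,C,D,E,F], logical=[B,C,D,E,F,m]
After op 5 (rotate(+3)): offset=4, physical=[m,B,C,D,E,F], logical=[E,F,m,B,C,D]
After op 6 (rotate(-2)): offset=2, physical=[m,B,C,D,E,F], logical=[C,D,E,F,m,B]
After op 7 (rotate(-1)): offset=1, physical=[m,B,C,D,E,F], logical=[B,C,D,E,F,m]
After op 8 (rotate(-2)): offset=5, physical=[m,B,C,D,E,F], logical=[F,m,B,C,D,E]
After op 9 (replace(5, 'e')): offset=5, physical=[m,B,C,D,e,F], logical=[F,m,B,C,D,e]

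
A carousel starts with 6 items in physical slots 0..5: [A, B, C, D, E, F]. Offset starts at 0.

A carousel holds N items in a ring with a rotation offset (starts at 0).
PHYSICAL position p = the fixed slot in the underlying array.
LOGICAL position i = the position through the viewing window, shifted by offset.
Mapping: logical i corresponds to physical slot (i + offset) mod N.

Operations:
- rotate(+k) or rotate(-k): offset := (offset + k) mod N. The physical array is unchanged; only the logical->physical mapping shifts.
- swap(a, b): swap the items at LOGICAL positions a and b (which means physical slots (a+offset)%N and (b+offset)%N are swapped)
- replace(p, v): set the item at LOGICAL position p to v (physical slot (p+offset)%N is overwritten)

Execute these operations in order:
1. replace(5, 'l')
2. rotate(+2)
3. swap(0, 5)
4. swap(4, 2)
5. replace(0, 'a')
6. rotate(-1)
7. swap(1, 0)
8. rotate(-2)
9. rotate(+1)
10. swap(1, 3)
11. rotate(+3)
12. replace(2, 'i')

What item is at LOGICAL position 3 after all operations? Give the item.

Answer: E

Derivation:
After op 1 (replace(5, 'l')): offset=0, physical=[A,B,C,D,E,l], logical=[A,B,C,D,E,l]
After op 2 (rotate(+2)): offset=2, physical=[A,B,C,D,E,l], logical=[C,D,E,l,A,B]
After op 3 (swap(0, 5)): offset=2, physical=[A,C,B,D,E,l], logical=[B,D,E,l,A,C]
After op 4 (swap(4, 2)): offset=2, physical=[E,C,B,D,A,l], logical=[B,D,A,l,E,C]
After op 5 (replace(0, 'a')): offset=2, physical=[E,C,a,D,A,l], logical=[a,D,A,l,E,C]
After op 6 (rotate(-1)): offset=1, physical=[E,C,a,D,A,l], logical=[C,a,D,A,l,E]
After op 7 (swap(1, 0)): offset=1, physical=[E,a,C,D,A,l], logical=[a,C,D,A,l,E]
After op 8 (rotate(-2)): offset=5, physical=[E,a,C,D,A,l], logical=[l,E,a,C,D,A]
After op 9 (rotate(+1)): offset=0, physical=[E,a,C,D,A,l], logical=[E,a,C,D,A,l]
After op 10 (swap(1, 3)): offset=0, physical=[E,D,C,a,A,l], logical=[E,D,C,a,A,l]
After op 11 (rotate(+3)): offset=3, physical=[E,D,C,a,A,l], logical=[a,A,l,E,D,C]
After op 12 (replace(2, 'i')): offset=3, physical=[E,D,C,a,A,i], logical=[a,A,i,E,D,C]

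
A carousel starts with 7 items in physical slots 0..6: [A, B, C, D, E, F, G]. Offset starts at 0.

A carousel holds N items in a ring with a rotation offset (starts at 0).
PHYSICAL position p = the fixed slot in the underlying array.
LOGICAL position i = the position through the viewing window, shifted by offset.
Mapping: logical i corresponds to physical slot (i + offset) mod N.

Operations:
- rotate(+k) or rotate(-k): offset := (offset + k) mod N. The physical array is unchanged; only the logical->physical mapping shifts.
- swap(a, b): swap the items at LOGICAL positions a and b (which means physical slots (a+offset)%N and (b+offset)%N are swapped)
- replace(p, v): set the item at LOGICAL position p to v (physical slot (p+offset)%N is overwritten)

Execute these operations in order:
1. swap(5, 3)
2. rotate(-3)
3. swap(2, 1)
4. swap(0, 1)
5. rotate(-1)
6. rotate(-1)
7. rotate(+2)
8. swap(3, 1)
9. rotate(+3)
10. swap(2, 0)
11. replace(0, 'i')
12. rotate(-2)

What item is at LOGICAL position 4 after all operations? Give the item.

Answer: E

Derivation:
After op 1 (swap(5, 3)): offset=0, physical=[A,B,C,F,E,D,G], logical=[A,B,C,F,E,D,G]
After op 2 (rotate(-3)): offset=4, physical=[A,B,C,F,E,D,G], logical=[E,D,G,A,B,C,F]
After op 3 (swap(2, 1)): offset=4, physical=[A,B,C,F,E,G,D], logical=[E,G,D,A,B,C,F]
After op 4 (swap(0, 1)): offset=4, physical=[A,B,C,F,G,E,D], logical=[G,E,D,A,B,C,F]
After op 5 (rotate(-1)): offset=3, physical=[A,B,C,F,G,E,D], logical=[F,G,E,D,A,B,C]
After op 6 (rotate(-1)): offset=2, physical=[A,B,C,F,G,E,D], logical=[C,F,G,E,D,A,B]
After op 7 (rotate(+2)): offset=4, physical=[A,B,C,F,G,E,D], logical=[G,E,D,A,B,C,F]
After op 8 (swap(3, 1)): offset=4, physical=[E,B,C,F,G,A,D], logical=[G,A,D,E,B,C,F]
After op 9 (rotate(+3)): offset=0, physical=[E,B,C,F,G,A,D], logical=[E,B,C,F,G,A,D]
After op 10 (swap(2, 0)): offset=0, physical=[C,B,E,F,G,A,D], logical=[C,B,E,F,G,A,D]
After op 11 (replace(0, 'i')): offset=0, physical=[i,B,E,F,G,A,D], logical=[i,B,E,F,G,A,D]
After op 12 (rotate(-2)): offset=5, physical=[i,B,E,F,G,A,D], logical=[A,D,i,B,E,F,G]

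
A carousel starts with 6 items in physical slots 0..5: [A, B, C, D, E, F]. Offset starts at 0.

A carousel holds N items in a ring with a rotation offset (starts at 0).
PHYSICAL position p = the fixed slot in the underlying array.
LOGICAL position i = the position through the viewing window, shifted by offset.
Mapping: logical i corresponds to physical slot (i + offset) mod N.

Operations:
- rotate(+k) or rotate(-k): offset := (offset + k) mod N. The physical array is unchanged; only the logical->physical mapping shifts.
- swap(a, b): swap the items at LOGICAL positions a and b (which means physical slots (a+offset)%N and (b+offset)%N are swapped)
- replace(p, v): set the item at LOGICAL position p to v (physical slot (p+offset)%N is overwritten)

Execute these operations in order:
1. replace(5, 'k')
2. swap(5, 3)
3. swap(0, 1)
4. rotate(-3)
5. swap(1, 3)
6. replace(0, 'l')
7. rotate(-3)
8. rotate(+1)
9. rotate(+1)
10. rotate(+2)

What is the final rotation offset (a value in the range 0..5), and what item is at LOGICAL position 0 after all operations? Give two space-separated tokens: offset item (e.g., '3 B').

Answer: 4 B

Derivation:
After op 1 (replace(5, 'k')): offset=0, physical=[A,B,C,D,E,k], logical=[A,B,C,D,E,k]
After op 2 (swap(5, 3)): offset=0, physical=[A,B,C,k,E,D], logical=[A,B,C,k,E,D]
After op 3 (swap(0, 1)): offset=0, physical=[B,A,C,k,E,D], logical=[B,A,C,k,E,D]
After op 4 (rotate(-3)): offset=3, physical=[B,A,C,k,E,D], logical=[k,E,D,B,A,C]
After op 5 (swap(1, 3)): offset=3, physical=[E,A,C,k,B,D], logical=[k,B,D,E,A,C]
After op 6 (replace(0, 'l')): offset=3, physical=[E,A,C,l,B,D], logical=[l,B,D,E,A,C]
After op 7 (rotate(-3)): offset=0, physical=[E,A,C,l,B,D], logical=[E,A,C,l,B,D]
After op 8 (rotate(+1)): offset=1, physical=[E,A,C,l,B,D], logical=[A,C,l,B,D,E]
After op 9 (rotate(+1)): offset=2, physical=[E,A,C,l,B,D], logical=[C,l,B,D,E,A]
After op 10 (rotate(+2)): offset=4, physical=[E,A,C,l,B,D], logical=[B,D,E,A,C,l]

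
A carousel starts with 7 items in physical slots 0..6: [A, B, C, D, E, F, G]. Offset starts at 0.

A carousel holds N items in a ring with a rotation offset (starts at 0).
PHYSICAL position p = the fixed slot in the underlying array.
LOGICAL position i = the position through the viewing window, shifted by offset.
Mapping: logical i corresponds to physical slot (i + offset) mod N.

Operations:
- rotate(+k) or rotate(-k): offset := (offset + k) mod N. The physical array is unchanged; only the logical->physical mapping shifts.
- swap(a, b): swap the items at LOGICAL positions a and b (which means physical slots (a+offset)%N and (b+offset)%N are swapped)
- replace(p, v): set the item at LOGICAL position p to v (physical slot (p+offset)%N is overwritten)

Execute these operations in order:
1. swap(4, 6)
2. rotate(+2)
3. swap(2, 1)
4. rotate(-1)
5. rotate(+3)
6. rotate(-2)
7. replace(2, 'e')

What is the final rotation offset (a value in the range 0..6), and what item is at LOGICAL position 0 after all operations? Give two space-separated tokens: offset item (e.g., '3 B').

After op 1 (swap(4, 6)): offset=0, physical=[A,B,C,D,G,F,E], logical=[A,B,C,D,G,F,E]
After op 2 (rotate(+2)): offset=2, physical=[A,B,C,D,G,F,E], logical=[C,D,G,F,E,A,B]
After op 3 (swap(2, 1)): offset=2, physical=[A,B,C,G,D,F,E], logical=[C,G,D,F,E,A,B]
After op 4 (rotate(-1)): offset=1, physical=[A,B,C,G,D,F,E], logical=[B,C,G,D,F,E,A]
After op 5 (rotate(+3)): offset=4, physical=[A,B,C,G,D,F,E], logical=[D,F,E,A,B,C,G]
After op 6 (rotate(-2)): offset=2, physical=[A,B,C,G,D,F,E], logical=[C,G,D,F,E,A,B]
After op 7 (replace(2, 'e')): offset=2, physical=[A,B,C,G,e,F,E], logical=[C,G,e,F,E,A,B]

Answer: 2 C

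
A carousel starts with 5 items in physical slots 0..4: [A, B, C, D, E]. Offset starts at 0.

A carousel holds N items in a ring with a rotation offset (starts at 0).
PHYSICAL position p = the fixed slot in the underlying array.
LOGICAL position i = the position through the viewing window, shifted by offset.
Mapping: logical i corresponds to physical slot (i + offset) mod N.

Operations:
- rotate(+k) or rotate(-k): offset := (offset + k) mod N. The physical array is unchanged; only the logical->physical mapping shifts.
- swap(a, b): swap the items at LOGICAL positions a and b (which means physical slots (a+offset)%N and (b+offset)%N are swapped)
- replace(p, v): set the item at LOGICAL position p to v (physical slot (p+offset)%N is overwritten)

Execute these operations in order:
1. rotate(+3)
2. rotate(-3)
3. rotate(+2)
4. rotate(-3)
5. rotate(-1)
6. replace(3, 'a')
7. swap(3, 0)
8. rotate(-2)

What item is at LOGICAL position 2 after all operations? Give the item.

After op 1 (rotate(+3)): offset=3, physical=[A,B,C,D,E], logical=[D,E,A,B,C]
After op 2 (rotate(-3)): offset=0, physical=[A,B,C,D,E], logical=[A,B,C,D,E]
After op 3 (rotate(+2)): offset=2, physical=[A,B,C,D,E], logical=[C,D,E,A,B]
After op 4 (rotate(-3)): offset=4, physical=[A,B,C,D,E], logical=[E,A,B,C,D]
After op 5 (rotate(-1)): offset=3, physical=[A,B,C,D,E], logical=[D,E,A,B,C]
After op 6 (replace(3, 'a')): offset=3, physical=[A,a,C,D,E], logical=[D,E,A,a,C]
After op 7 (swap(3, 0)): offset=3, physical=[A,D,C,a,E], logical=[a,E,A,D,C]
After op 8 (rotate(-2)): offset=1, physical=[A,D,C,a,E], logical=[D,C,a,E,A]

Answer: a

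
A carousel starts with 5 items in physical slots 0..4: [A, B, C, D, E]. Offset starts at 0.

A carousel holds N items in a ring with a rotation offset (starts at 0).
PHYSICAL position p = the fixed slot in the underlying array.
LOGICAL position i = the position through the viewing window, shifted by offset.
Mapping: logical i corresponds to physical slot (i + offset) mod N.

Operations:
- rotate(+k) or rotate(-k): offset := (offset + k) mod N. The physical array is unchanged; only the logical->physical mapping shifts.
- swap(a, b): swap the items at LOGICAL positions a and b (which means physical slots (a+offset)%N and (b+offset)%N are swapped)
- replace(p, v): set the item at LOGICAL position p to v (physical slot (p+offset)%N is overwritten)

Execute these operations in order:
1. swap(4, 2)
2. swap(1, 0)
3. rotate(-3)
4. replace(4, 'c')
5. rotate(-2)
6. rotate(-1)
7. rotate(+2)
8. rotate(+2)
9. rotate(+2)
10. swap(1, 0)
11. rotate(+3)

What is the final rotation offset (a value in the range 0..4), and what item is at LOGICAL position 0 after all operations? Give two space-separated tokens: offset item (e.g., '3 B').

After op 1 (swap(4, 2)): offset=0, physical=[A,B,E,D,C], logical=[A,B,E,D,C]
After op 2 (swap(1, 0)): offset=0, physical=[B,A,E,D,C], logical=[B,A,E,D,C]
After op 3 (rotate(-3)): offset=2, physical=[B,A,E,D,C], logical=[E,D,C,B,A]
After op 4 (replace(4, 'c')): offset=2, physical=[B,c,E,D,C], logical=[E,D,C,B,c]
After op 5 (rotate(-2)): offset=0, physical=[B,c,E,D,C], logical=[B,c,E,D,C]
After op 6 (rotate(-1)): offset=4, physical=[B,c,E,D,C], logical=[C,B,c,E,D]
After op 7 (rotate(+2)): offset=1, physical=[B,c,E,D,C], logical=[c,E,D,C,B]
After op 8 (rotate(+2)): offset=3, physical=[B,c,E,D,C], logical=[D,C,B,c,E]
After op 9 (rotate(+2)): offset=0, physical=[B,c,E,D,C], logical=[B,c,E,D,C]
After op 10 (swap(1, 0)): offset=0, physical=[c,B,E,D,C], logical=[c,B,E,D,C]
After op 11 (rotate(+3)): offset=3, physical=[c,B,E,D,C], logical=[D,C,c,B,E]

Answer: 3 D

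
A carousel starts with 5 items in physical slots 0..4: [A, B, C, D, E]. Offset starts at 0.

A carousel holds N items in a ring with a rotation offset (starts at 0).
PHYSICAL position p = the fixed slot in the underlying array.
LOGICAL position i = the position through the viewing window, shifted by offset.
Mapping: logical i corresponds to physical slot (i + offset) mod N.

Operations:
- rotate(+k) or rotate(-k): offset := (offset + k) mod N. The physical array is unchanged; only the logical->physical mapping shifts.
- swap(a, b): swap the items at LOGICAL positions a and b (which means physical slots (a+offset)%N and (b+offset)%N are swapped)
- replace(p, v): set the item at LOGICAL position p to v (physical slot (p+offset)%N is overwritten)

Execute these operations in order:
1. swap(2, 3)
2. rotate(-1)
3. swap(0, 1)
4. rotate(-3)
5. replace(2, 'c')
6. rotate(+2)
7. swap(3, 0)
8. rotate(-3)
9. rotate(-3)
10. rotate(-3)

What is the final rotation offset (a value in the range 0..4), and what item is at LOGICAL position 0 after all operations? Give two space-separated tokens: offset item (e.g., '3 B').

After op 1 (swap(2, 3)): offset=0, physical=[A,B,D,C,E], logical=[A,B,D,C,E]
After op 2 (rotate(-1)): offset=4, physical=[A,B,D,C,E], logical=[E,A,B,D,C]
After op 3 (swap(0, 1)): offset=4, physical=[E,B,D,C,A], logical=[A,E,B,D,C]
After op 4 (rotate(-3)): offset=1, physical=[E,B,D,C,A], logical=[B,D,C,A,E]
After op 5 (replace(2, 'c')): offset=1, physical=[E,B,D,c,A], logical=[B,D,c,A,E]
After op 6 (rotate(+2)): offset=3, physical=[E,B,D,c,A], logical=[c,A,E,B,D]
After op 7 (swap(3, 0)): offset=3, physical=[E,c,D,B,A], logical=[B,A,E,c,D]
After op 8 (rotate(-3)): offset=0, physical=[E,c,D,B,A], logical=[E,c,D,B,A]
After op 9 (rotate(-3)): offset=2, physical=[E,c,D,B,A], logical=[D,B,A,E,c]
After op 10 (rotate(-3)): offset=4, physical=[E,c,D,B,A], logical=[A,E,c,D,B]

Answer: 4 A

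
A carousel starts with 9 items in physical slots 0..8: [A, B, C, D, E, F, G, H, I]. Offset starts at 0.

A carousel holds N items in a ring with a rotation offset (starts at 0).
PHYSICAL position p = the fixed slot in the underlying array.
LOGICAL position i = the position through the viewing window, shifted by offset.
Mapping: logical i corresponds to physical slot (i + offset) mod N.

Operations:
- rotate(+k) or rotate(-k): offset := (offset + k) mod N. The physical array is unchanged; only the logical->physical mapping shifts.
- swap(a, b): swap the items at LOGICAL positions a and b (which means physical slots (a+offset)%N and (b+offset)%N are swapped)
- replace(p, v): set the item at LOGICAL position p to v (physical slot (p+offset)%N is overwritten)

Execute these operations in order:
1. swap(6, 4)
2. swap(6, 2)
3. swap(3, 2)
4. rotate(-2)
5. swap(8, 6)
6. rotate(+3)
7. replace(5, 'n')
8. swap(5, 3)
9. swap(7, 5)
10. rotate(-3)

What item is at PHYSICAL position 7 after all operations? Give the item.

After op 1 (swap(6, 4)): offset=0, physical=[A,B,C,D,G,F,E,H,I], logical=[A,B,C,D,G,F,E,H,I]
After op 2 (swap(6, 2)): offset=0, physical=[A,B,E,D,G,F,C,H,I], logical=[A,B,E,D,G,F,C,H,I]
After op 3 (swap(3, 2)): offset=0, physical=[A,B,D,E,G,F,C,H,I], logical=[A,B,D,E,G,F,C,H,I]
After op 4 (rotate(-2)): offset=7, physical=[A,B,D,E,G,F,C,H,I], logical=[H,I,A,B,D,E,G,F,C]
After op 5 (swap(8, 6)): offset=7, physical=[A,B,D,E,C,F,G,H,I], logical=[H,I,A,B,D,E,C,F,G]
After op 6 (rotate(+3)): offset=1, physical=[A,B,D,E,C,F,G,H,I], logical=[B,D,E,C,F,G,H,I,A]
After op 7 (replace(5, 'n')): offset=1, physical=[A,B,D,E,C,F,n,H,I], logical=[B,D,E,C,F,n,H,I,A]
After op 8 (swap(5, 3)): offset=1, physical=[A,B,D,E,n,F,C,H,I], logical=[B,D,E,n,F,C,H,I,A]
After op 9 (swap(7, 5)): offset=1, physical=[A,B,D,E,n,F,I,H,C], logical=[B,D,E,n,F,I,H,C,A]
After op 10 (rotate(-3)): offset=7, physical=[A,B,D,E,n,F,I,H,C], logical=[H,C,A,B,D,E,n,F,I]

Answer: H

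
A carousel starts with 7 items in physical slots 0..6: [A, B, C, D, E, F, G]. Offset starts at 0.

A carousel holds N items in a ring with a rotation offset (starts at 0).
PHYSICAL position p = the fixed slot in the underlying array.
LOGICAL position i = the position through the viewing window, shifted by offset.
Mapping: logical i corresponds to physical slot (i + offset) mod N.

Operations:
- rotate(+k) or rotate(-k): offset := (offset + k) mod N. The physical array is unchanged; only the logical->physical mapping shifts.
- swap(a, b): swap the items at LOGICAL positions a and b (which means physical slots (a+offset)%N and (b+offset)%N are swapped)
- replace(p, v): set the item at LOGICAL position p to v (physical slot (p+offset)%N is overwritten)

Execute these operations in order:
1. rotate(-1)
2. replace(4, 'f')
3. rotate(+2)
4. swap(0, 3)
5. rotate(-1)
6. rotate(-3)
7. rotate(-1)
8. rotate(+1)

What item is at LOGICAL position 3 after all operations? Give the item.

Answer: A

Derivation:
After op 1 (rotate(-1)): offset=6, physical=[A,B,C,D,E,F,G], logical=[G,A,B,C,D,E,F]
After op 2 (replace(4, 'f')): offset=6, physical=[A,B,C,f,E,F,G], logical=[G,A,B,C,f,E,F]
After op 3 (rotate(+2)): offset=1, physical=[A,B,C,f,E,F,G], logical=[B,C,f,E,F,G,A]
After op 4 (swap(0, 3)): offset=1, physical=[A,E,C,f,B,F,G], logical=[E,C,f,B,F,G,A]
After op 5 (rotate(-1)): offset=0, physical=[A,E,C,f,B,F,G], logical=[A,E,C,f,B,F,G]
After op 6 (rotate(-3)): offset=4, physical=[A,E,C,f,B,F,G], logical=[B,F,G,A,E,C,f]
After op 7 (rotate(-1)): offset=3, physical=[A,E,C,f,B,F,G], logical=[f,B,F,G,A,E,C]
After op 8 (rotate(+1)): offset=4, physical=[A,E,C,f,B,F,G], logical=[B,F,G,A,E,C,f]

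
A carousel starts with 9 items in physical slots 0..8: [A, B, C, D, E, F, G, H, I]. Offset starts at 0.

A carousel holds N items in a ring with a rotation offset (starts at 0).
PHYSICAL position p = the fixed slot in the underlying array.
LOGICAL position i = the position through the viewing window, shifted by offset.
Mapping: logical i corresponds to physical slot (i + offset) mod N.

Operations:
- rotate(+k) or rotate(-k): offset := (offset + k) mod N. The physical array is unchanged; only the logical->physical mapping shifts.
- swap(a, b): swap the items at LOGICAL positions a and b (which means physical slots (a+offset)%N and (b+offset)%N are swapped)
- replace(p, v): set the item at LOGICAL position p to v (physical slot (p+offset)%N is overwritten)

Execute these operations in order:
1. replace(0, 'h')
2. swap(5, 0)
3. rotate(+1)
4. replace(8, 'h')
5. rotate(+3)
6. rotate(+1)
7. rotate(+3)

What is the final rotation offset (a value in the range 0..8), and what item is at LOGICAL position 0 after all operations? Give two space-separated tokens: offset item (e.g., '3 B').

Answer: 8 I

Derivation:
After op 1 (replace(0, 'h')): offset=0, physical=[h,B,C,D,E,F,G,H,I], logical=[h,B,C,D,E,F,G,H,I]
After op 2 (swap(5, 0)): offset=0, physical=[F,B,C,D,E,h,G,H,I], logical=[F,B,C,D,E,h,G,H,I]
After op 3 (rotate(+1)): offset=1, physical=[F,B,C,D,E,h,G,H,I], logical=[B,C,D,E,h,G,H,I,F]
After op 4 (replace(8, 'h')): offset=1, physical=[h,B,C,D,E,h,G,H,I], logical=[B,C,D,E,h,G,H,I,h]
After op 5 (rotate(+3)): offset=4, physical=[h,B,C,D,E,h,G,H,I], logical=[E,h,G,H,I,h,B,C,D]
After op 6 (rotate(+1)): offset=5, physical=[h,B,C,D,E,h,G,H,I], logical=[h,G,H,I,h,B,C,D,E]
After op 7 (rotate(+3)): offset=8, physical=[h,B,C,D,E,h,G,H,I], logical=[I,h,B,C,D,E,h,G,H]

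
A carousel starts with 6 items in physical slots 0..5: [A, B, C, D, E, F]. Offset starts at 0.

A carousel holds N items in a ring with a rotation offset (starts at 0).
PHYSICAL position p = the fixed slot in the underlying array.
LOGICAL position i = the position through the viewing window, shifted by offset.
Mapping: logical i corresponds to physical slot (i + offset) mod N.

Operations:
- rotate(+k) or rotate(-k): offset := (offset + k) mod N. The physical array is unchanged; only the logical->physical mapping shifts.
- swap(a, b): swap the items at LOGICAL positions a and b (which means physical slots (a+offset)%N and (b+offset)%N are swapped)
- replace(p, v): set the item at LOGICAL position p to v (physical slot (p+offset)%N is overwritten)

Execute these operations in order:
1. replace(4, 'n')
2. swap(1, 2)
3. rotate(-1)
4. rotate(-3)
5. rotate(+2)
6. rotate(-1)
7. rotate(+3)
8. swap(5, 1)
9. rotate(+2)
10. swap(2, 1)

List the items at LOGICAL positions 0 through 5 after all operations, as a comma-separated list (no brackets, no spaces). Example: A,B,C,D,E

After op 1 (replace(4, 'n')): offset=0, physical=[A,B,C,D,n,F], logical=[A,B,C,D,n,F]
After op 2 (swap(1, 2)): offset=0, physical=[A,C,B,D,n,F], logical=[A,C,B,D,n,F]
After op 3 (rotate(-1)): offset=5, physical=[A,C,B,D,n,F], logical=[F,A,C,B,D,n]
After op 4 (rotate(-3)): offset=2, physical=[A,C,B,D,n,F], logical=[B,D,n,F,A,C]
After op 5 (rotate(+2)): offset=4, physical=[A,C,B,D,n,F], logical=[n,F,A,C,B,D]
After op 6 (rotate(-1)): offset=3, physical=[A,C,B,D,n,F], logical=[D,n,F,A,C,B]
After op 7 (rotate(+3)): offset=0, physical=[A,C,B,D,n,F], logical=[A,C,B,D,n,F]
After op 8 (swap(5, 1)): offset=0, physical=[A,F,B,D,n,C], logical=[A,F,B,D,n,C]
After op 9 (rotate(+2)): offset=2, physical=[A,F,B,D,n,C], logical=[B,D,n,C,A,F]
After op 10 (swap(2, 1)): offset=2, physical=[A,F,B,n,D,C], logical=[B,n,D,C,A,F]

Answer: B,n,D,C,A,F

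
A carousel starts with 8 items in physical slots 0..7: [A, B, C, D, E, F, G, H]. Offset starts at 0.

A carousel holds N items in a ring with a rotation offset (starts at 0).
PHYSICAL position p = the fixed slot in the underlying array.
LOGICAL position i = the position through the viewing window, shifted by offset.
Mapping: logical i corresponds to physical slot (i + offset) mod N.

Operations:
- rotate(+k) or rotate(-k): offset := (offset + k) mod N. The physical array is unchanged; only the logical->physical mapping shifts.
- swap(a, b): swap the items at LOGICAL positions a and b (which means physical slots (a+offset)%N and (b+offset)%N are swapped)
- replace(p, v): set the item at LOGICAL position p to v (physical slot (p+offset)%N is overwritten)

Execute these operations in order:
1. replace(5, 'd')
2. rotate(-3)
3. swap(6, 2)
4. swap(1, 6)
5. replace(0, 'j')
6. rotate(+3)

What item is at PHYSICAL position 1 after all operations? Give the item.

Answer: B

Derivation:
After op 1 (replace(5, 'd')): offset=0, physical=[A,B,C,D,E,d,G,H], logical=[A,B,C,D,E,d,G,H]
After op 2 (rotate(-3)): offset=5, physical=[A,B,C,D,E,d,G,H], logical=[d,G,H,A,B,C,D,E]
After op 3 (swap(6, 2)): offset=5, physical=[A,B,C,H,E,d,G,D], logical=[d,G,D,A,B,C,H,E]
After op 4 (swap(1, 6)): offset=5, physical=[A,B,C,G,E,d,H,D], logical=[d,H,D,A,B,C,G,E]
After op 5 (replace(0, 'j')): offset=5, physical=[A,B,C,G,E,j,H,D], logical=[j,H,D,A,B,C,G,E]
After op 6 (rotate(+3)): offset=0, physical=[A,B,C,G,E,j,H,D], logical=[A,B,C,G,E,j,H,D]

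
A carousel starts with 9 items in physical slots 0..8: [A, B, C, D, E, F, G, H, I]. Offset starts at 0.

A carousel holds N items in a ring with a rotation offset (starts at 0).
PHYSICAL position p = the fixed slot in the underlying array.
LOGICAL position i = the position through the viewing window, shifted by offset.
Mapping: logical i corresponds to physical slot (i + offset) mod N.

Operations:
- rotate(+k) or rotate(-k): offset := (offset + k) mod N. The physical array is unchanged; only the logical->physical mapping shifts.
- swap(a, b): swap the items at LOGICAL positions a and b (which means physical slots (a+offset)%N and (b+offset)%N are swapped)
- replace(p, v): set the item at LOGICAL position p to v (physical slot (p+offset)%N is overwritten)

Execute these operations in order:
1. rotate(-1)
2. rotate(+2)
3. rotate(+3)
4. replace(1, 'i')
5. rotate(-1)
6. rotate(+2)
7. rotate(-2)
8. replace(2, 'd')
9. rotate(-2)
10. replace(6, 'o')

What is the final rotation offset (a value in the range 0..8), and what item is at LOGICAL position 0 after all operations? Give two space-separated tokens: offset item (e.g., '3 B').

Answer: 1 B

Derivation:
After op 1 (rotate(-1)): offset=8, physical=[A,B,C,D,E,F,G,H,I], logical=[I,A,B,C,D,E,F,G,H]
After op 2 (rotate(+2)): offset=1, physical=[A,B,C,D,E,F,G,H,I], logical=[B,C,D,E,F,G,H,I,A]
After op 3 (rotate(+3)): offset=4, physical=[A,B,C,D,E,F,G,H,I], logical=[E,F,G,H,I,A,B,C,D]
After op 4 (replace(1, 'i')): offset=4, physical=[A,B,C,D,E,i,G,H,I], logical=[E,i,G,H,I,A,B,C,D]
After op 5 (rotate(-1)): offset=3, physical=[A,B,C,D,E,i,G,H,I], logical=[D,E,i,G,H,I,A,B,C]
After op 6 (rotate(+2)): offset=5, physical=[A,B,C,D,E,i,G,H,I], logical=[i,G,H,I,A,B,C,D,E]
After op 7 (rotate(-2)): offset=3, physical=[A,B,C,D,E,i,G,H,I], logical=[D,E,i,G,H,I,A,B,C]
After op 8 (replace(2, 'd')): offset=3, physical=[A,B,C,D,E,d,G,H,I], logical=[D,E,d,G,H,I,A,B,C]
After op 9 (rotate(-2)): offset=1, physical=[A,B,C,D,E,d,G,H,I], logical=[B,C,D,E,d,G,H,I,A]
After op 10 (replace(6, 'o')): offset=1, physical=[A,B,C,D,E,d,G,o,I], logical=[B,C,D,E,d,G,o,I,A]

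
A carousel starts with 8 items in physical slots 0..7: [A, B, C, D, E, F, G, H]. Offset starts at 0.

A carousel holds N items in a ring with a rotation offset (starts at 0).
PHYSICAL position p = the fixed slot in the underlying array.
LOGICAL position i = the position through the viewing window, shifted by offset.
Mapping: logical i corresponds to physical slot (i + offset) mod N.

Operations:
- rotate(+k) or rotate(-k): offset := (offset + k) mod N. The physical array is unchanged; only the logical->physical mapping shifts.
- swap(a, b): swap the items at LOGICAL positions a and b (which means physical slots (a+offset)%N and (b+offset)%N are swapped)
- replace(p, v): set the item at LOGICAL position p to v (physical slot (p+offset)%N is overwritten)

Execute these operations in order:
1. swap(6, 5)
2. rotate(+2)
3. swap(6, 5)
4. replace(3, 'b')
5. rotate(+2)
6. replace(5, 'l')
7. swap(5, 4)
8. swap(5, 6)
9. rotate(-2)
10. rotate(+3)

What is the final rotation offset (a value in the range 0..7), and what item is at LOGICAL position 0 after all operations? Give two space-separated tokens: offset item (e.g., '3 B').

Answer: 5 b

Derivation:
After op 1 (swap(6, 5)): offset=0, physical=[A,B,C,D,E,G,F,H], logical=[A,B,C,D,E,G,F,H]
After op 2 (rotate(+2)): offset=2, physical=[A,B,C,D,E,G,F,H], logical=[C,D,E,G,F,H,A,B]
After op 3 (swap(6, 5)): offset=2, physical=[H,B,C,D,E,G,F,A], logical=[C,D,E,G,F,A,H,B]
After op 4 (replace(3, 'b')): offset=2, physical=[H,B,C,D,E,b,F,A], logical=[C,D,E,b,F,A,H,B]
After op 5 (rotate(+2)): offset=4, physical=[H,B,C,D,E,b,F,A], logical=[E,b,F,A,H,B,C,D]
After op 6 (replace(5, 'l')): offset=4, physical=[H,l,C,D,E,b,F,A], logical=[E,b,F,A,H,l,C,D]
After op 7 (swap(5, 4)): offset=4, physical=[l,H,C,D,E,b,F,A], logical=[E,b,F,A,l,H,C,D]
After op 8 (swap(5, 6)): offset=4, physical=[l,C,H,D,E,b,F,A], logical=[E,b,F,A,l,C,H,D]
After op 9 (rotate(-2)): offset=2, physical=[l,C,H,D,E,b,F,A], logical=[H,D,E,b,F,A,l,C]
After op 10 (rotate(+3)): offset=5, physical=[l,C,H,D,E,b,F,A], logical=[b,F,A,l,C,H,D,E]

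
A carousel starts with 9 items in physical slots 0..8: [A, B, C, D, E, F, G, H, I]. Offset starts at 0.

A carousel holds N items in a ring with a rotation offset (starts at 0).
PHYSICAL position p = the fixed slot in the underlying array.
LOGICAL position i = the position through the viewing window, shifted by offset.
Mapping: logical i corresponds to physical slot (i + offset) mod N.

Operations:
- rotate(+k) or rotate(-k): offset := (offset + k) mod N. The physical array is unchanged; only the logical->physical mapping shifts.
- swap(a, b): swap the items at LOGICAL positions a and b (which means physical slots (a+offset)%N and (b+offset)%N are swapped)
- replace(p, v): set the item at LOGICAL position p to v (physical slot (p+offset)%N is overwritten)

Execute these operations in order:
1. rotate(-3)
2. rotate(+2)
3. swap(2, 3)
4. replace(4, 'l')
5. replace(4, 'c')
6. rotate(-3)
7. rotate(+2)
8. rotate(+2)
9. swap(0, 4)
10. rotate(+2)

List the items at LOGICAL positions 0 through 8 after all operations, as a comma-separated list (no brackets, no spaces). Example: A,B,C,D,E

Answer: B,c,A,F,G,H,I,E,C

Derivation:
After op 1 (rotate(-3)): offset=6, physical=[A,B,C,D,E,F,G,H,I], logical=[G,H,I,A,B,C,D,E,F]
After op 2 (rotate(+2)): offset=8, physical=[A,B,C,D,E,F,G,H,I], logical=[I,A,B,C,D,E,F,G,H]
After op 3 (swap(2, 3)): offset=8, physical=[A,C,B,D,E,F,G,H,I], logical=[I,A,C,B,D,E,F,G,H]
After op 4 (replace(4, 'l')): offset=8, physical=[A,C,B,l,E,F,G,H,I], logical=[I,A,C,B,l,E,F,G,H]
After op 5 (replace(4, 'c')): offset=8, physical=[A,C,B,c,E,F,G,H,I], logical=[I,A,C,B,c,E,F,G,H]
After op 6 (rotate(-3)): offset=5, physical=[A,C,B,c,E,F,G,H,I], logical=[F,G,H,I,A,C,B,c,E]
After op 7 (rotate(+2)): offset=7, physical=[A,C,B,c,E,F,G,H,I], logical=[H,I,A,C,B,c,E,F,G]
After op 8 (rotate(+2)): offset=0, physical=[A,C,B,c,E,F,G,H,I], logical=[A,C,B,c,E,F,G,H,I]
After op 9 (swap(0, 4)): offset=0, physical=[E,C,B,c,A,F,G,H,I], logical=[E,C,B,c,A,F,G,H,I]
After op 10 (rotate(+2)): offset=2, physical=[E,C,B,c,A,F,G,H,I], logical=[B,c,A,F,G,H,I,E,C]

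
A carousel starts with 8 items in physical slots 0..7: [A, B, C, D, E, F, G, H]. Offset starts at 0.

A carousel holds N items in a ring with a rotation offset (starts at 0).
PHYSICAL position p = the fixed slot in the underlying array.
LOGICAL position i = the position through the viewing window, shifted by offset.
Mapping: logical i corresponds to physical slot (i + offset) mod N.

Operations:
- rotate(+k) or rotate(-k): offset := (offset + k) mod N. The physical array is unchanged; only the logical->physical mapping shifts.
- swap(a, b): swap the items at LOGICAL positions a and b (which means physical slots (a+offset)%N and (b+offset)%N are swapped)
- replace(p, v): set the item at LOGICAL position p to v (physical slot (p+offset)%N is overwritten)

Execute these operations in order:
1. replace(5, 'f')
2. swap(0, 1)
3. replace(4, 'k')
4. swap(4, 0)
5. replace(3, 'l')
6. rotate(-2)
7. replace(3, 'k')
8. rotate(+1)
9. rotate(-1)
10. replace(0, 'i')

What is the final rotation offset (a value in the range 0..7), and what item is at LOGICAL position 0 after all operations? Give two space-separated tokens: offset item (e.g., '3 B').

Answer: 6 i

Derivation:
After op 1 (replace(5, 'f')): offset=0, physical=[A,B,C,D,E,f,G,H], logical=[A,B,C,D,E,f,G,H]
After op 2 (swap(0, 1)): offset=0, physical=[B,A,C,D,E,f,G,H], logical=[B,A,C,D,E,f,G,H]
After op 3 (replace(4, 'k')): offset=0, physical=[B,A,C,D,k,f,G,H], logical=[B,A,C,D,k,f,G,H]
After op 4 (swap(4, 0)): offset=0, physical=[k,A,C,D,B,f,G,H], logical=[k,A,C,D,B,f,G,H]
After op 5 (replace(3, 'l')): offset=0, physical=[k,A,C,l,B,f,G,H], logical=[k,A,C,l,B,f,G,H]
After op 6 (rotate(-2)): offset=6, physical=[k,A,C,l,B,f,G,H], logical=[G,H,k,A,C,l,B,f]
After op 7 (replace(3, 'k')): offset=6, physical=[k,k,C,l,B,f,G,H], logical=[G,H,k,k,C,l,B,f]
After op 8 (rotate(+1)): offset=7, physical=[k,k,C,l,B,f,G,H], logical=[H,k,k,C,l,B,f,G]
After op 9 (rotate(-1)): offset=6, physical=[k,k,C,l,B,f,G,H], logical=[G,H,k,k,C,l,B,f]
After op 10 (replace(0, 'i')): offset=6, physical=[k,k,C,l,B,f,i,H], logical=[i,H,k,k,C,l,B,f]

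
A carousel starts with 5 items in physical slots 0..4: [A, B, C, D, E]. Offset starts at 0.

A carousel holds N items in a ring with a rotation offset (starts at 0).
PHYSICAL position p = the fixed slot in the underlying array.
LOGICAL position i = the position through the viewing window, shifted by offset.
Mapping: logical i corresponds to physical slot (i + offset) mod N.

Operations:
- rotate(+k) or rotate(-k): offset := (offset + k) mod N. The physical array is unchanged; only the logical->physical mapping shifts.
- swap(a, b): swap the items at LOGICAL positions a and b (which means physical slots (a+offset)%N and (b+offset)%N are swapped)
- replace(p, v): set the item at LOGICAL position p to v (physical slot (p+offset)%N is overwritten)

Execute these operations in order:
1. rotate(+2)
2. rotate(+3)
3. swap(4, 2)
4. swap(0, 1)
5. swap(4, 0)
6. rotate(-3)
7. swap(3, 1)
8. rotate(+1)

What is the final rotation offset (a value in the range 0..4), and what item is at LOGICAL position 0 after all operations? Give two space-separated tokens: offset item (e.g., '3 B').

After op 1 (rotate(+2)): offset=2, physical=[A,B,C,D,E], logical=[C,D,E,A,B]
After op 2 (rotate(+3)): offset=0, physical=[A,B,C,D,E], logical=[A,B,C,D,E]
After op 3 (swap(4, 2)): offset=0, physical=[A,B,E,D,C], logical=[A,B,E,D,C]
After op 4 (swap(0, 1)): offset=0, physical=[B,A,E,D,C], logical=[B,A,E,D,C]
After op 5 (swap(4, 0)): offset=0, physical=[C,A,E,D,B], logical=[C,A,E,D,B]
After op 6 (rotate(-3)): offset=2, physical=[C,A,E,D,B], logical=[E,D,B,C,A]
After op 7 (swap(3, 1)): offset=2, physical=[D,A,E,C,B], logical=[E,C,B,D,A]
After op 8 (rotate(+1)): offset=3, physical=[D,A,E,C,B], logical=[C,B,D,A,E]

Answer: 3 C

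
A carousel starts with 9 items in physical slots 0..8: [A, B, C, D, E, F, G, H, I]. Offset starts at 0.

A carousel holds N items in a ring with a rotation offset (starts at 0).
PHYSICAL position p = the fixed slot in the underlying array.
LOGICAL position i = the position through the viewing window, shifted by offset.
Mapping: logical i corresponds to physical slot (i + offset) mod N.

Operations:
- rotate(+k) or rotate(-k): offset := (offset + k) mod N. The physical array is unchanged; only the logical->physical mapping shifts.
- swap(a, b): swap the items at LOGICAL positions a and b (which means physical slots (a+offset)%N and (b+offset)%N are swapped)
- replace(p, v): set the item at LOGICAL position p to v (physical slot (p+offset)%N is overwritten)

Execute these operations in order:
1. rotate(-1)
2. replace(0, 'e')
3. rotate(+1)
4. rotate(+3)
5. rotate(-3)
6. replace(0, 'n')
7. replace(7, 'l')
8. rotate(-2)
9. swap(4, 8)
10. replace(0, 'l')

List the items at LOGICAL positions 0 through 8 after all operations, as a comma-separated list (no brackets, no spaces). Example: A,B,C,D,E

After op 1 (rotate(-1)): offset=8, physical=[A,B,C,D,E,F,G,H,I], logical=[I,A,B,C,D,E,F,G,H]
After op 2 (replace(0, 'e')): offset=8, physical=[A,B,C,D,E,F,G,H,e], logical=[e,A,B,C,D,E,F,G,H]
After op 3 (rotate(+1)): offset=0, physical=[A,B,C,D,E,F,G,H,e], logical=[A,B,C,D,E,F,G,H,e]
After op 4 (rotate(+3)): offset=3, physical=[A,B,C,D,E,F,G,H,e], logical=[D,E,F,G,H,e,A,B,C]
After op 5 (rotate(-3)): offset=0, physical=[A,B,C,D,E,F,G,H,e], logical=[A,B,C,D,E,F,G,H,e]
After op 6 (replace(0, 'n')): offset=0, physical=[n,B,C,D,E,F,G,H,e], logical=[n,B,C,D,E,F,G,H,e]
After op 7 (replace(7, 'l')): offset=0, physical=[n,B,C,D,E,F,G,l,e], logical=[n,B,C,D,E,F,G,l,e]
After op 8 (rotate(-2)): offset=7, physical=[n,B,C,D,E,F,G,l,e], logical=[l,e,n,B,C,D,E,F,G]
After op 9 (swap(4, 8)): offset=7, physical=[n,B,G,D,E,F,C,l,e], logical=[l,e,n,B,G,D,E,F,C]
After op 10 (replace(0, 'l')): offset=7, physical=[n,B,G,D,E,F,C,l,e], logical=[l,e,n,B,G,D,E,F,C]

Answer: l,e,n,B,G,D,E,F,C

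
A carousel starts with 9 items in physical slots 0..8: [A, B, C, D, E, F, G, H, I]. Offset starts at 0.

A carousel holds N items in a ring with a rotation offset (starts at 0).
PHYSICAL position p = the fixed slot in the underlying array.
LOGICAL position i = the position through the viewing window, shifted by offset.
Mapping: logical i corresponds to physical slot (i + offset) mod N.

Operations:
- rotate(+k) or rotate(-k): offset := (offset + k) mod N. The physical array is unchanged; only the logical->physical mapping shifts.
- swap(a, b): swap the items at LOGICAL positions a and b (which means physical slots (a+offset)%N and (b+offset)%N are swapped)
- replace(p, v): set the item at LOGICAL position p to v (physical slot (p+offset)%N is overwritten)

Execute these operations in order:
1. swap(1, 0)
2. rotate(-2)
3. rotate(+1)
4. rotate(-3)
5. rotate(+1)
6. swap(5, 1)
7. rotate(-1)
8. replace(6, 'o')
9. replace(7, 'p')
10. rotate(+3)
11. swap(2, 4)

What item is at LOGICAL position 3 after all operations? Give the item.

Answer: o

Derivation:
After op 1 (swap(1, 0)): offset=0, physical=[B,A,C,D,E,F,G,H,I], logical=[B,A,C,D,E,F,G,H,I]
After op 2 (rotate(-2)): offset=7, physical=[B,A,C,D,E,F,G,H,I], logical=[H,I,B,A,C,D,E,F,G]
After op 3 (rotate(+1)): offset=8, physical=[B,A,C,D,E,F,G,H,I], logical=[I,B,A,C,D,E,F,G,H]
After op 4 (rotate(-3)): offset=5, physical=[B,A,C,D,E,F,G,H,I], logical=[F,G,H,I,B,A,C,D,E]
After op 5 (rotate(+1)): offset=6, physical=[B,A,C,D,E,F,G,H,I], logical=[G,H,I,B,A,C,D,E,F]
After op 6 (swap(5, 1)): offset=6, physical=[B,A,H,D,E,F,G,C,I], logical=[G,C,I,B,A,H,D,E,F]
After op 7 (rotate(-1)): offset=5, physical=[B,A,H,D,E,F,G,C,I], logical=[F,G,C,I,B,A,H,D,E]
After op 8 (replace(6, 'o')): offset=5, physical=[B,A,o,D,E,F,G,C,I], logical=[F,G,C,I,B,A,o,D,E]
After op 9 (replace(7, 'p')): offset=5, physical=[B,A,o,p,E,F,G,C,I], logical=[F,G,C,I,B,A,o,p,E]
After op 10 (rotate(+3)): offset=8, physical=[B,A,o,p,E,F,G,C,I], logical=[I,B,A,o,p,E,F,G,C]
After op 11 (swap(2, 4)): offset=8, physical=[B,p,o,A,E,F,G,C,I], logical=[I,B,p,o,A,E,F,G,C]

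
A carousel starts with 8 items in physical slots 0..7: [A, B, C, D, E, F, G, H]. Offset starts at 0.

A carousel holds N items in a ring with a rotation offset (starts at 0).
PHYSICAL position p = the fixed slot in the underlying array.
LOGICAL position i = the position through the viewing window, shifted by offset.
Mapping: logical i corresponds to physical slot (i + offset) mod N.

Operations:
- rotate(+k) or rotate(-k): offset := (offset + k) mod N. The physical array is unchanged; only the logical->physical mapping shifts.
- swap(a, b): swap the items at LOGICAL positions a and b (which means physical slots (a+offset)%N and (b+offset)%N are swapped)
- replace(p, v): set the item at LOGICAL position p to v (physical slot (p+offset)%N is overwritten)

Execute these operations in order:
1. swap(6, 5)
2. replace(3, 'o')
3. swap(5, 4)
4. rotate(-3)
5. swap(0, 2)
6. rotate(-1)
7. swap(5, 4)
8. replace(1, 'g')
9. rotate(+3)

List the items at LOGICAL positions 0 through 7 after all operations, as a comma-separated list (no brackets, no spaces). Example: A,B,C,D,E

After op 1 (swap(6, 5)): offset=0, physical=[A,B,C,D,E,G,F,H], logical=[A,B,C,D,E,G,F,H]
After op 2 (replace(3, 'o')): offset=0, physical=[A,B,C,o,E,G,F,H], logical=[A,B,C,o,E,G,F,H]
After op 3 (swap(5, 4)): offset=0, physical=[A,B,C,o,G,E,F,H], logical=[A,B,C,o,G,E,F,H]
After op 4 (rotate(-3)): offset=5, physical=[A,B,C,o,G,E,F,H], logical=[E,F,H,A,B,C,o,G]
After op 5 (swap(0, 2)): offset=5, physical=[A,B,C,o,G,H,F,E], logical=[H,F,E,A,B,C,o,G]
After op 6 (rotate(-1)): offset=4, physical=[A,B,C,o,G,H,F,E], logical=[G,H,F,E,A,B,C,o]
After op 7 (swap(5, 4)): offset=4, physical=[B,A,C,o,G,H,F,E], logical=[G,H,F,E,B,A,C,o]
After op 8 (replace(1, 'g')): offset=4, physical=[B,A,C,o,G,g,F,E], logical=[G,g,F,E,B,A,C,o]
After op 9 (rotate(+3)): offset=7, physical=[B,A,C,o,G,g,F,E], logical=[E,B,A,C,o,G,g,F]

Answer: E,B,A,C,o,G,g,F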